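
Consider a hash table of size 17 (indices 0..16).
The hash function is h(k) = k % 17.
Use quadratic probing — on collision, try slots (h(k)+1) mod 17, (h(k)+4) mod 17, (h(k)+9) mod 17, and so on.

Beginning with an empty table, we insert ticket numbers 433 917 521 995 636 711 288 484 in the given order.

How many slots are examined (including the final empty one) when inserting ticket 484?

433: h=8 -> slot 8
917: h=16 -> slot 16
521: h=11 -> slot 11
995: h=9 -> slot 9
636: h=7 -> slot 7
711: h=14 -> slot 14
288: h=16, probe 16,0 -> slot 0
484: h=8, probe 8,9,12 -> slot 12
Table: [288, ∅, ∅, ∅, ∅, ∅, ∅, 636, 433, 995, ∅, 521, 484, ∅, 711, ∅, 917]

3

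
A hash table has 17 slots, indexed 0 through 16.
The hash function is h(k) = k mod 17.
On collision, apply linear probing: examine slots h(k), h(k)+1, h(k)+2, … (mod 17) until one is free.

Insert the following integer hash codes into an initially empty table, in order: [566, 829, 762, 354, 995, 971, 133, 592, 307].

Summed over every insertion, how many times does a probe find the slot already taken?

6

566: h=5 -> slot 5
829: h=13 -> slot 13
762: h=14 -> slot 14
354: h=14, probe 14,15 -> slot 15
995: h=9 -> slot 9
971: h=2 -> slot 2
133: h=14, probe 14,15,16 -> slot 16
592: h=14, probe 14,15,16,0 -> slot 0
307: h=1 -> slot 1
Table: [592, 307, 971, ., ., 566, ., ., ., 995, ., ., ., 829, 762, 354, 133]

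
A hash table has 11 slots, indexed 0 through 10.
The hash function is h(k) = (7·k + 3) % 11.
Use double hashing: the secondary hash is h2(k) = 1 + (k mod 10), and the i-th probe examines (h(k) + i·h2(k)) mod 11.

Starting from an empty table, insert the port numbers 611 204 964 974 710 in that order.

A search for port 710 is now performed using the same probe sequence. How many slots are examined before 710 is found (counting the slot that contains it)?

2

Insert 611: h=1, slot 1 empty -> index 1.
Insert 204: h=1, h2=5, slot 1 occupied -> index 6.
Insert 964: h=8, slot 8 empty -> index 8.
Insert 974: h=1, h2=5, slots 1,6 occupied -> index 0.
Insert 710: h=1, h2=1, slot 1 occupied -> index 2.
Table: [974, 611, 710, ., ., ., 204, ., 964, ., .]
Lookup 710: h=1, h2=1, probe 1,2 → found at 2.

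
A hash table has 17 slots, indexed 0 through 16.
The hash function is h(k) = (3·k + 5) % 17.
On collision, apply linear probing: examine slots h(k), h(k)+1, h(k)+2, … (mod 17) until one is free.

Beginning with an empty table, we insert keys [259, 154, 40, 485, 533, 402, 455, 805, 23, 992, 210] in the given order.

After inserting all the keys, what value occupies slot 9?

805

259 hashes to 0; slot 0 is free => place at 0.
154 hashes to 8; slot 8 is free => place at 8.
40 hashes to 6; slot 6 is free => place at 6.
485 hashes to 15; slot 15 is free => place at 15.
533 hashes to 6; 6 taken => place at 7.
402 hashes to 4; slot 4 is free => place at 4.
455 hashes to 10; slot 10 is free => place at 10.
805 hashes to 6; 6,7,8 taken => place at 9.
23 hashes to 6; 6,7,8,9,10 taken => place at 11.
992 hashes to 6; 6,7,8,9,10,11 taken => place at 12.
210 hashes to 6; 6,7,8,9,10,11,12 taken => place at 13.
Table: [259, ∅, ∅, ∅, 402, ∅, 40, 533, 154, 805, 455, 23, 992, 210, ∅, 485, ∅]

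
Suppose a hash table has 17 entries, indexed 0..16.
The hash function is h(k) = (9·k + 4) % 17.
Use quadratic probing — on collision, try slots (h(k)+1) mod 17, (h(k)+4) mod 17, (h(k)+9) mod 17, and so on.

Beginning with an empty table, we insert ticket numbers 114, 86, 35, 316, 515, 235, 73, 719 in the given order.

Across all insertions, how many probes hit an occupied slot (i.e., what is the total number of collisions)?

4

114 hashes to 10; slot 10 is free -> place at 10.
86 hashes to 13; slot 13 is free -> place at 13.
35 hashes to 13; 13 taken -> place at 14.
316 hashes to 9; slot 9 is free -> place at 9.
515 hashes to 15; slot 15 is free -> place at 15.
235 hashes to 11; slot 11 is free -> place at 11.
73 hashes to 15; 15 taken -> place at 16.
719 hashes to 15; 15,16 taken -> place at 2.
Table: [—, —, 719, —, —, —, —, —, —, 316, 114, 235, —, 86, 35, 515, 73]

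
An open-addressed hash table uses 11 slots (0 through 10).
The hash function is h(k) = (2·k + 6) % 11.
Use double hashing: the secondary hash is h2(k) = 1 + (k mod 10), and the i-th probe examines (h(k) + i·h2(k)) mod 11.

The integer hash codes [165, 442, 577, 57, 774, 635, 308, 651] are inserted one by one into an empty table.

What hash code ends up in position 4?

165 hashes to 6; slot 6 is free => place at 6.
442 hashes to 10; slot 10 is free => place at 10.
577 hashes to 5; slot 5 is free => place at 5.
57 hashes to 10, h2=8; 10 taken => place at 7.
774 hashes to 3; slot 3 is free => place at 3.
635 hashes to 0; slot 0 is free => place at 0.
308 hashes to 6, h2=9; 6 taken => place at 4.
651 hashes to 10, h2=2; 10 taken => place at 1.
Table: [635, 651, ., 774, 308, 577, 165, 57, ., ., 442]

308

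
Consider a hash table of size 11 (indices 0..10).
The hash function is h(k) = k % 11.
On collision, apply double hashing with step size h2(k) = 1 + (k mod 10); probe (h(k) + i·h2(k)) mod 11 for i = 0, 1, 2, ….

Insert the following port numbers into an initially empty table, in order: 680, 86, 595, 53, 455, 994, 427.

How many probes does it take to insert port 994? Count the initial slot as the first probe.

3

680 hashes to 9; slot 9 is free => place at 9.
86 hashes to 9, h2=7; 9 taken => place at 5.
595 hashes to 1; slot 1 is free => place at 1.
53 hashes to 9, h2=4; 9 taken => place at 2.
455 hashes to 4; slot 4 is free => place at 4.
994 hashes to 4, h2=5; 4,9 taken => place at 3.
427 hashes to 9, h2=8; 9 taken => place at 6.
Table: [-, 595, 53, 994, 455, 86, 427, -, -, 680, -]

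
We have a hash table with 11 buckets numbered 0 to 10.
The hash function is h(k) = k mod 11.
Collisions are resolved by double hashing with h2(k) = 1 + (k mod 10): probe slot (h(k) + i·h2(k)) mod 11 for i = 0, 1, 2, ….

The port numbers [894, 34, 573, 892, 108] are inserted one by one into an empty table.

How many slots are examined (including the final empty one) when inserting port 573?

2

Insert 894: h=3, slot 3 empty -> index 3.
Insert 34: h=1, slot 1 empty -> index 1.
Insert 573: h=1, h2=4, slot 1 occupied -> index 5.
Insert 892: h=1, h2=3, slot 1 occupied -> index 4.
Insert 108: h=9, slot 9 empty -> index 9.
Table: [., 34, ., 894, 892, 573, ., ., ., 108, .]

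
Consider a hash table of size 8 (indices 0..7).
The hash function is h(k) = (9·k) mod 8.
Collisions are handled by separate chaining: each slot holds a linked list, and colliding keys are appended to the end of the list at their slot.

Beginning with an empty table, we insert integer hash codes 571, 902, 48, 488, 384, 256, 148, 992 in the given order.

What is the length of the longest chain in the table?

5

571 -> bucket 3
902 -> bucket 6
48 -> bucket 0
488 -> bucket 0 (collision)
384 -> bucket 0 (collision)
256 -> bucket 0 (collision)
148 -> bucket 4
992 -> bucket 0 (collision)
Final buckets:
0: 48 -> 488 -> 384 -> 256 -> 992
1: -
2: -
3: 571
4: 148
5: -
6: 902
7: -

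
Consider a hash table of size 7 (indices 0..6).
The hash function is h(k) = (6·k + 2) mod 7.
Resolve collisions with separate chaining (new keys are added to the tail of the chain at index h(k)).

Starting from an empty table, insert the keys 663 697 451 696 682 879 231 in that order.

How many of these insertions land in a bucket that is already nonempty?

3

Insert 663: h=4, bucket 4 empty → new chain.
Insert 697: h=5, bucket 5 empty → new chain.
Insert 451: h=6, bucket 6 empty → new chain.
Insert 696: h=6, bucket 6 nonempty → append to chain.
Insert 682: h=6, bucket 6 nonempty → append to chain.
Insert 879: h=5, bucket 5 nonempty → append to chain.
Insert 231: h=2, bucket 2 empty → new chain.
Final buckets:
0: ∅
1: ∅
2: 231
3: ∅
4: 663
5: 697 -> 879
6: 451 -> 696 -> 682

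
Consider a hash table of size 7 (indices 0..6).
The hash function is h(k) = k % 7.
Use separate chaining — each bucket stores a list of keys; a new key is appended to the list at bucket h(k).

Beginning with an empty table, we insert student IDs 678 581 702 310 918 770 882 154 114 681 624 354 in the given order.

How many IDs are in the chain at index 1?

678 -> bucket 6
581 -> bucket 0
702 -> bucket 2
310 -> bucket 2 (collision)
918 -> bucket 1
770 -> bucket 0 (collision)
882 -> bucket 0 (collision)
154 -> bucket 0 (collision)
114 -> bucket 2 (collision)
681 -> bucket 2 (collision)
624 -> bucket 1 (collision)
354 -> bucket 4
Final buckets:
0: 581 -> 770 -> 882 -> 154
1: 918 -> 624
2: 702 -> 310 -> 114 -> 681
3: ∅
4: 354
5: ∅
6: 678

2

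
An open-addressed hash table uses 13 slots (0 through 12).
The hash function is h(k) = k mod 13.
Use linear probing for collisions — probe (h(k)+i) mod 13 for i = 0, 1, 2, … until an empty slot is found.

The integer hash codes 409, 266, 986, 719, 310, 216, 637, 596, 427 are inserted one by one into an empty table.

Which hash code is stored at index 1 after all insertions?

409 hashes to 6; slot 6 is free => place at 6.
266 hashes to 6; 6 taken => place at 7.
986 hashes to 11; slot 11 is free => place at 11.
719 hashes to 4; slot 4 is free => place at 4.
310 hashes to 11; 11 taken => place at 12.
216 hashes to 8; slot 8 is free => place at 8.
637 hashes to 0; slot 0 is free => place at 0.
596 hashes to 11; 11,12,0 taken => place at 1.
427 hashes to 11; 11,12,0,1 taken => place at 2.
Table: [637, 596, 427, -, 719, -, 409, 266, 216, -, -, 986, 310]

596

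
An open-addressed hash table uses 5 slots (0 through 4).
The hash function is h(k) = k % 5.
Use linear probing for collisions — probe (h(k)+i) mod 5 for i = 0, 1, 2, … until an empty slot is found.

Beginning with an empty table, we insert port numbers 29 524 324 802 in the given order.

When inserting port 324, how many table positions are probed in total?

3

29: h=4 => slot 4
524: h=4, probe 4,0 => slot 0
324: h=4, probe 4,0,1 => slot 1
802: h=2 => slot 2
Table: [524, 324, 802, ∅, 29]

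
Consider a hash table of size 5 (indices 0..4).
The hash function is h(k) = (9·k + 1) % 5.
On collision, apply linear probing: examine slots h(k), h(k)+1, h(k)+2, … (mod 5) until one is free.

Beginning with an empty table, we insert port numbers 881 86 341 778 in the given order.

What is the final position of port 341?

2

Insert 881: h=0, slot 0 empty => index 0.
Insert 86: h=0, slot 0 occupied => index 1.
Insert 341: h=0, slots 0,1 occupied => index 2.
Insert 778: h=3, slot 3 empty => index 3.
Table: [881, 86, 341, 778, _]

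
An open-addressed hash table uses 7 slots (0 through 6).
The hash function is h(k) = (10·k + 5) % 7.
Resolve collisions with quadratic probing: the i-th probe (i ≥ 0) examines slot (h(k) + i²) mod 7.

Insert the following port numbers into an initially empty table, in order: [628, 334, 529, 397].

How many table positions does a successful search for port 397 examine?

Insert 628: h=6, slot 6 empty -> index 6.
Insert 334: h=6, slot 6 occupied -> index 0.
Insert 529: h=3, slot 3 empty -> index 3.
Insert 397: h=6, slots 6,0,3 occupied -> index 1.
Table: [334, 397, _, 529, _, _, 628]
Lookup 397: h=6, probe 6,0,3,1 → found at 1.

4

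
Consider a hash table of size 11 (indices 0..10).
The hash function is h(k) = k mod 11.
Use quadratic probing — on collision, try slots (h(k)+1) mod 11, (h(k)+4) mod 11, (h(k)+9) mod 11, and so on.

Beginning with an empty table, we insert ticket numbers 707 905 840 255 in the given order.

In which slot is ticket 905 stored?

Insert 707: h=3, slot 3 empty => index 3.
Insert 905: h=3, slot 3 occupied => index 4.
Insert 840: h=4, slot 4 occupied => index 5.
Insert 255: h=2, slot 2 empty => index 2.
Table: [., ., 255, 707, 905, 840, ., ., ., ., .]

4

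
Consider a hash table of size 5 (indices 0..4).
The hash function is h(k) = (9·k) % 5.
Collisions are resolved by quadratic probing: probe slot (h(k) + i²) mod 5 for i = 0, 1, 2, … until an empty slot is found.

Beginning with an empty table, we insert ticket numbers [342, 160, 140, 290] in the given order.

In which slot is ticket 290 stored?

342 hashes to 3; slot 3 is free => place at 3.
160 hashes to 0; slot 0 is free => place at 0.
140 hashes to 0; 0 taken => place at 1.
290 hashes to 0; 0,1 taken => place at 4.
Table: [160, 140, ∅, 342, 290]

4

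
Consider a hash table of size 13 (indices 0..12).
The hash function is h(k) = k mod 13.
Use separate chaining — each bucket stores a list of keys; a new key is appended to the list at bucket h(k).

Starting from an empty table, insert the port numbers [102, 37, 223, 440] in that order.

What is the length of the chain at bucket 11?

3

102 -> bucket 11
37 -> bucket 11 (collision)
223 -> bucket 2
440 -> bucket 11 (collision)
Final buckets:
0: .
1: .
2: 223
3: .
4: .
5: .
6: .
7: .
8: .
9: .
10: .
11: 102 -> 37 -> 440
12: .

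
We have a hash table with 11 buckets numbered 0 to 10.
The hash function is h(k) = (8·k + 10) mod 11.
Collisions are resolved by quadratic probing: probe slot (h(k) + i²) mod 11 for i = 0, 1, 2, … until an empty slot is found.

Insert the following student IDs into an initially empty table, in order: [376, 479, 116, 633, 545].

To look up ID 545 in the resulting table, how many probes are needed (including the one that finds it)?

5

376: h=4 → slot 4
479: h=3 → slot 3
116: h=3, probe 3,4,7 → slot 7
633: h=3, probe 3,4,7,1 → slot 1
545: h=3, probe 3,4,7,1,8 → slot 8
Table: [∅, 633, ∅, 479, 376, ∅, ∅, 116, 545, ∅, ∅]
Lookup 545: h=3, probe 3,4,7,1,8 → found at 8.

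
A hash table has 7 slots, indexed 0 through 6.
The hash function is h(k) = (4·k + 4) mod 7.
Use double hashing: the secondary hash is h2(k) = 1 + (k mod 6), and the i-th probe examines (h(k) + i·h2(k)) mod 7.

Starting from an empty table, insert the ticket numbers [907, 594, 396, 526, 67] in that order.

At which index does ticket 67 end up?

907 hashes to 6; slot 6 is free => place at 6.
594 hashes to 0; slot 0 is free => place at 0.
396 hashes to 6, h2=1; 6,0 taken => place at 1.
526 hashes to 1, h2=5; 1,6 taken => place at 4.
67 hashes to 6, h2=2; 6,1 taken => place at 3.
Table: [594, 396, -, 67, 526, -, 907]

3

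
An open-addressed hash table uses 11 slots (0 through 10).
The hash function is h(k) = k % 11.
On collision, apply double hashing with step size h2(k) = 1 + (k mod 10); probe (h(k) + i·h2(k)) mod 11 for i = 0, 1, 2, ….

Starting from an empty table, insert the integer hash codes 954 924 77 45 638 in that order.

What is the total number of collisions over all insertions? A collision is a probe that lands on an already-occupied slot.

3

954 hashes to 8; slot 8 is free → place at 8.
924 hashes to 0; slot 0 is free → place at 0.
77 hashes to 0, h2=8; 0,8 taken → place at 5.
45 hashes to 1; slot 1 is free → place at 1.
638 hashes to 0, h2=9; 0 taken → place at 9.
Table: [924, 45, ., ., ., 77, ., ., 954, 638, .]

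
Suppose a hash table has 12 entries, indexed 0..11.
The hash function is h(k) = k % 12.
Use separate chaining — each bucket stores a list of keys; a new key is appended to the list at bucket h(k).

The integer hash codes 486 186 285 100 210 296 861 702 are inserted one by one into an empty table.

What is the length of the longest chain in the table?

4

Insert 486: h=6, bucket 6 empty -> new chain.
Insert 186: h=6, bucket 6 nonempty -> append to chain.
Insert 285: h=9, bucket 9 empty -> new chain.
Insert 100: h=4, bucket 4 empty -> new chain.
Insert 210: h=6, bucket 6 nonempty -> append to chain.
Insert 296: h=8, bucket 8 empty -> new chain.
Insert 861: h=9, bucket 9 nonempty -> append to chain.
Insert 702: h=6, bucket 6 nonempty -> append to chain.
Final buckets:
0: -
1: -
2: -
3: -
4: 100
5: -
6: 486 -> 186 -> 210 -> 702
7: -
8: 296
9: 285 -> 861
10: -
11: -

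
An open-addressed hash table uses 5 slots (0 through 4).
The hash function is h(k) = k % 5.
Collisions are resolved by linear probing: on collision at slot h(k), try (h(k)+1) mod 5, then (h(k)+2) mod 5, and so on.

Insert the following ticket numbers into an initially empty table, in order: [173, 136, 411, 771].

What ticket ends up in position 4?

Insert 173: h=3, slot 3 empty -> index 3.
Insert 136: h=1, slot 1 empty -> index 1.
Insert 411: h=1, slot 1 occupied -> index 2.
Insert 771: h=1, slots 1,2,3 occupied -> index 4.
Table: [_, 136, 411, 173, 771]

771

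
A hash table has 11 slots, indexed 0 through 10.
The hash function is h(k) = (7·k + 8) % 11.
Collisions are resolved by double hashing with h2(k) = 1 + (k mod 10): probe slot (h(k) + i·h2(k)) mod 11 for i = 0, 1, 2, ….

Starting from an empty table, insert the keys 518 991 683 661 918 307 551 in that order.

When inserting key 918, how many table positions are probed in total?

5

518: h=4 -> slot 4
991: h=4, h2=2, probe 4,6 -> slot 6
683: h=4, h2=4, probe 4,8 -> slot 8
661: h=4, h2=2, probe 4,6,8,10 -> slot 10
918: h=10, h2=9, probe 10,8,6,4,2 -> slot 2
307: h=1 -> slot 1
551: h=4, h2=2, probe 4,6,8,10,1,3 -> slot 3
Table: [_, 307, 918, 551, 518, _, 991, _, 683, _, 661]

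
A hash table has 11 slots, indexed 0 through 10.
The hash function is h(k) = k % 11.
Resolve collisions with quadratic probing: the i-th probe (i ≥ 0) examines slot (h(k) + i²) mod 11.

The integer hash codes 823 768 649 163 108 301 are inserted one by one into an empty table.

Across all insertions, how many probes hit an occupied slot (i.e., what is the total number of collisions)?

823 hashes to 9; slot 9 is free => place at 9.
768 hashes to 9; 9 taken => place at 10.
649 hashes to 0; slot 0 is free => place at 0.
163 hashes to 9; 9,10 taken => place at 2.
108 hashes to 9; 9,10,2 taken => place at 7.
301 hashes to 4; slot 4 is free => place at 4.
Table: [649, —, 163, —, 301, —, —, 108, —, 823, 768]

6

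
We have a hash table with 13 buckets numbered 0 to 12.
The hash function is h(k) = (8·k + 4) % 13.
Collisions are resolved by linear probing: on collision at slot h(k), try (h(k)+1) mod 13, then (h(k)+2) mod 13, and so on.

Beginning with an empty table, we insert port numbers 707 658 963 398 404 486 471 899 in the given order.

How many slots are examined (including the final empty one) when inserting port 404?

707: h=5 → slot 5
658: h=3 → slot 3
963: h=12 → slot 12
398: h=3, probe 3,4 → slot 4
404: h=12, probe 12,0 → slot 0
486: h=5, probe 5,6 → slot 6
471: h=2 → slot 2
899: h=7 → slot 7
Table: [404, ., 471, 658, 398, 707, 486, 899, ., ., ., ., 963]

2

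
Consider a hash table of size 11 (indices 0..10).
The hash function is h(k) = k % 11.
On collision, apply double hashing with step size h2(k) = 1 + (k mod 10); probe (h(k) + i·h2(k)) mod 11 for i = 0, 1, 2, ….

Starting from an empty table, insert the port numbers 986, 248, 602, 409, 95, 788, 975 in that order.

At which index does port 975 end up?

9

Insert 986: h=7, slot 7 empty => index 7.
Insert 248: h=6, slot 6 empty => index 6.
Insert 602: h=8, slot 8 empty => index 8.
Insert 409: h=2, slot 2 empty => index 2.
Insert 95: h=7, h2=6, slots 7,2,8 occupied => index 3.
Insert 788: h=7, h2=9, slot 7 occupied => index 5.
Insert 975: h=7, h2=6, slots 7,2,8,3 occupied => index 9.
Table: [∅, ∅, 409, 95, ∅, 788, 248, 986, 602, 975, ∅]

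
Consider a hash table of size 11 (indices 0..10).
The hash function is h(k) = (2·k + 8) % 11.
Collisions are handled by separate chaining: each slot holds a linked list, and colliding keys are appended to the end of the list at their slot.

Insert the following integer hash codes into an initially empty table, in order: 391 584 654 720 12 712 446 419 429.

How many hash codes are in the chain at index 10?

3

Insert 391: h=9, bucket 9 empty → new chain.
Insert 584: h=10, bucket 10 empty → new chain.
Insert 654: h=7, bucket 7 empty → new chain.
Insert 720: h=7, bucket 7 nonempty → append to chain.
Insert 12: h=10, bucket 10 nonempty → append to chain.
Insert 712: h=2, bucket 2 empty → new chain.
Insert 446: h=9, bucket 9 nonempty → append to chain.
Insert 419: h=10, bucket 10 nonempty → append to chain.
Insert 429: h=8, bucket 8 empty → new chain.
Final buckets:
0: —
1: —
2: 712
3: —
4: —
5: —
6: —
7: 654 -> 720
8: 429
9: 391 -> 446
10: 584 -> 12 -> 419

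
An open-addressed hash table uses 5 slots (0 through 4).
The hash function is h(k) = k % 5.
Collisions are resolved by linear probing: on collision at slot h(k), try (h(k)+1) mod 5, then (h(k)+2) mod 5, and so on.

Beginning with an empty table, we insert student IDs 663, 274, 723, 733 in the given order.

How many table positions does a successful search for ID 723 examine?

3

663: h=3 => slot 3
274: h=4 => slot 4
723: h=3, probe 3,4,0 => slot 0
733: h=3, probe 3,4,0,1 => slot 1
Table: [723, 733, —, 663, 274]
Lookup 723: h=3, probe 3,4,0 → found at 0.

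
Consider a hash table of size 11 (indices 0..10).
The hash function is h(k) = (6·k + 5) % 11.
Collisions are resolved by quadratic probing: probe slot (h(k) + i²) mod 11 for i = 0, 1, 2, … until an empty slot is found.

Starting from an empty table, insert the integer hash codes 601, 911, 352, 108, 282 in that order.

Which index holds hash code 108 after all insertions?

8

601: h=3 -> slot 3
911: h=4 -> slot 4
352: h=5 -> slot 5
108: h=4, probe 4,5,8 -> slot 8
282: h=3, probe 3,4,7 -> slot 7
Table: [., ., ., 601, 911, 352, ., 282, 108, ., .]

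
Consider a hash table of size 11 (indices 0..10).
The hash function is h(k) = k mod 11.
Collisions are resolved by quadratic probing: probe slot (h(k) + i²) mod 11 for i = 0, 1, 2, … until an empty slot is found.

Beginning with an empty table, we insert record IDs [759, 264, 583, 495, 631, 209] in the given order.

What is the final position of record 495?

9

759 hashes to 0; slot 0 is free -> place at 0.
264 hashes to 0; 0 taken -> place at 1.
583 hashes to 0; 0,1 taken -> place at 4.
495 hashes to 0; 0,1,4 taken -> place at 9.
631 hashes to 4; 4 taken -> place at 5.
209 hashes to 0; 0,1,4,9,5 taken -> place at 3.
Table: [759, 264, ∅, 209, 583, 631, ∅, ∅, ∅, 495, ∅]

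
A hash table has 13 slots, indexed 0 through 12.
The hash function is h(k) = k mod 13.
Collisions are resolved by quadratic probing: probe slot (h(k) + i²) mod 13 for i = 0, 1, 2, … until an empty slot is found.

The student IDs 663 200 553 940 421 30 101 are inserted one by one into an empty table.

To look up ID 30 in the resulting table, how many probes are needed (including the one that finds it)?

663 hashes to 0; slot 0 is free => place at 0.
200 hashes to 5; slot 5 is free => place at 5.
553 hashes to 7; slot 7 is free => place at 7.
940 hashes to 4; slot 4 is free => place at 4.
421 hashes to 5; 5 taken => place at 6.
30 hashes to 4; 4,5 taken => place at 8.
101 hashes to 10; slot 10 is free => place at 10.
Table: [663, —, —, —, 940, 200, 421, 553, 30, —, 101, —, —]
Lookup 30: h=4, probe 4,5,8 → found at 8.

3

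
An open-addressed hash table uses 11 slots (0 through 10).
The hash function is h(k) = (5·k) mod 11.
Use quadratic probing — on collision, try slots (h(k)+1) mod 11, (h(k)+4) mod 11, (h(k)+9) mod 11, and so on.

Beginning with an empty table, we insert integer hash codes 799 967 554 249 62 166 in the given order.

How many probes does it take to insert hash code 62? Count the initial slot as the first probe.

4

799: h=2 -> slot 2
967: h=6 -> slot 6
554: h=9 -> slot 9
249: h=2, probe 2,3 -> slot 3
62: h=2, probe 2,3,6,0 -> slot 0
166: h=5 -> slot 5
Table: [62, ., 799, 249, ., 166, 967, ., ., 554, .]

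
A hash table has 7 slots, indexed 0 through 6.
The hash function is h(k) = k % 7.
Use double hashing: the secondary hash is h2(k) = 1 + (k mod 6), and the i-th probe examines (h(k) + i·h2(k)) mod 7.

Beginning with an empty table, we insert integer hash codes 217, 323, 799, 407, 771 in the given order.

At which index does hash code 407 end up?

6

Insert 217: h=0, slot 0 empty -> index 0.
Insert 323: h=1, slot 1 empty -> index 1.
Insert 799: h=1, h2=2, slot 1 occupied -> index 3.
Insert 407: h=1, h2=6, slots 1,0 occupied -> index 6.
Insert 771: h=1, h2=4, slot 1 occupied -> index 5.
Table: [217, 323, ∅, 799, ∅, 771, 407]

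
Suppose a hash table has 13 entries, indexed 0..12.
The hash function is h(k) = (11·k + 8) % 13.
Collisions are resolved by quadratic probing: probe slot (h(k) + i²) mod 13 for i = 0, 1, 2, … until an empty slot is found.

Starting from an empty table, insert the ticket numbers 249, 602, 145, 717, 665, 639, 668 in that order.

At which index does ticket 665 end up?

7

249: h=4 -> slot 4
602: h=0 -> slot 0
145: h=4, probe 4,5 -> slot 5
717: h=4, probe 4,5,8 -> slot 8
665: h=4, probe 4,5,8,0,7 -> slot 7
639: h=4, probe 4,5,8,0,7,3 -> slot 3
668: h=11 -> slot 11
Table: [602, -, -, 639, 249, 145, -, 665, 717, -, -, 668, -]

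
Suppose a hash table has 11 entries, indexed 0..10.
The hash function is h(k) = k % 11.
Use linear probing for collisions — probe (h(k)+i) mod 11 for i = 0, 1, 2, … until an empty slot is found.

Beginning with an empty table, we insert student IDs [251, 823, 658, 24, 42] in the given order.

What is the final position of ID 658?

Insert 251: h=9, slot 9 empty → index 9.
Insert 823: h=9, slot 9 occupied → index 10.
Insert 658: h=9, slots 9,10 occupied → index 0.
Insert 24: h=2, slot 2 empty → index 2.
Insert 42: h=9, slots 9,10,0 occupied → index 1.
Table: [658, 42, 24, _, _, _, _, _, _, 251, 823]

0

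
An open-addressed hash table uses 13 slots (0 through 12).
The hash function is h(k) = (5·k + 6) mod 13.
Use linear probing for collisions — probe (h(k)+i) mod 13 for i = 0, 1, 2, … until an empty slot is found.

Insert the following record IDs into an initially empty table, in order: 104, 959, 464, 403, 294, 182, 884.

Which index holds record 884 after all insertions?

Insert 104: h=6, slot 6 empty => index 6.
Insert 959: h=4, slot 4 empty => index 4.
Insert 464: h=12, slot 12 empty => index 12.
Insert 403: h=6, slot 6 occupied => index 7.
Insert 294: h=7, slot 7 occupied => index 8.
Insert 182: h=6, slots 6,7,8 occupied => index 9.
Insert 884: h=6, slots 6,7,8,9 occupied => index 10.
Table: [∅, ∅, ∅, ∅, 959, ∅, 104, 403, 294, 182, 884, ∅, 464]

10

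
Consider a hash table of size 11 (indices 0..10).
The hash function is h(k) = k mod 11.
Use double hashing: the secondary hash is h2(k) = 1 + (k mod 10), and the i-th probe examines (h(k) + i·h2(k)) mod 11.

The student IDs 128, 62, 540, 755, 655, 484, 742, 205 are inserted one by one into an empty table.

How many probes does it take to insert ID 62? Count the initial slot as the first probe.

2

128 hashes to 7; slot 7 is free -> place at 7.
62 hashes to 7, h2=3; 7 taken -> place at 10.
540 hashes to 1; slot 1 is free -> place at 1.
755 hashes to 7, h2=6; 7 taken -> place at 2.
655 hashes to 6; slot 6 is free -> place at 6.
484 hashes to 0; slot 0 is free -> place at 0.
742 hashes to 5; slot 5 is free -> place at 5.
205 hashes to 7, h2=6; 7,2 taken -> place at 8.
Table: [484, 540, 755, -, -, 742, 655, 128, 205, -, 62]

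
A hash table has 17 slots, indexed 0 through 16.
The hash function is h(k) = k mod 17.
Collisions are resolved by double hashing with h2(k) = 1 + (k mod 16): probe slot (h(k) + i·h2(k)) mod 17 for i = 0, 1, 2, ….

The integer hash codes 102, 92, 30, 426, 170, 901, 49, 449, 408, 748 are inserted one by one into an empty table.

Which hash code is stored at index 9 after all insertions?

Insert 102: h=0, slot 0 empty => index 0.
Insert 92: h=7, slot 7 empty => index 7.
Insert 30: h=13, slot 13 empty => index 13.
Insert 426: h=1, slot 1 empty => index 1.
Insert 170: h=0, h2=11, slot 0 occupied => index 11.
Insert 901: h=0, h2=6, slot 0 occupied => index 6.
Insert 49: h=15, slot 15 empty => index 15.
Insert 449: h=7, h2=2, slot 7 occupied => index 9.
Insert 408: h=0, h2=9, slots 0,9,1 occupied => index 10.
Insert 748: h=0, h2=13, slots 0,13,9 occupied => index 5.
Table: [102, 426, —, —, —, 748, 901, 92, —, 449, 408, 170, —, 30, —, 49, —]

449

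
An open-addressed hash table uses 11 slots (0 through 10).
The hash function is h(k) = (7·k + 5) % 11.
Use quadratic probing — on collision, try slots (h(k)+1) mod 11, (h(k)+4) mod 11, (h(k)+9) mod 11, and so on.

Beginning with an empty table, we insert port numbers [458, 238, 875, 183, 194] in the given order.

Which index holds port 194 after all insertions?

4

Insert 458: h=10, slot 10 empty => index 10.
Insert 238: h=10, slot 10 occupied => index 0.
Insert 875: h=3, slot 3 empty => index 3.
Insert 183: h=10, slots 10,0,3 occupied => index 8.
Insert 194: h=10, slots 10,0,3,8 occupied => index 4.
Table: [238, ., ., 875, 194, ., ., ., 183, ., 458]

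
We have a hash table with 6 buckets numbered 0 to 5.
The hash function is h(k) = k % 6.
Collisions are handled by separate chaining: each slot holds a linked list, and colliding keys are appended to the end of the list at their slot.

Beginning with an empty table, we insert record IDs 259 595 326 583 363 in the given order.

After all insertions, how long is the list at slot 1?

259 -> bucket 1
595 -> bucket 1 (collision)
326 -> bucket 2
583 -> bucket 1 (collision)
363 -> bucket 3
Final buckets:
0: ∅
1: 259 -> 595 -> 583
2: 326
3: 363
4: ∅
5: ∅

3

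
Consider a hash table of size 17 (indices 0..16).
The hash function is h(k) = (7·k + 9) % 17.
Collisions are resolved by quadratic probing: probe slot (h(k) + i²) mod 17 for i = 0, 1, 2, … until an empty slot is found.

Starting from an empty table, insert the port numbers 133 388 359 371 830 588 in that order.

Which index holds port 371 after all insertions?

9

133: h=5 => slot 5
388: h=5, probe 5,6 => slot 6
359: h=6, probe 6,7 => slot 7
371: h=5, probe 5,6,9 => slot 9
830: h=5, probe 5,6,9,14 => slot 14
588: h=11 => slot 11
Table: [—, —, —, —, —, 133, 388, 359, —, 371, —, 588, —, —, 830, —, —]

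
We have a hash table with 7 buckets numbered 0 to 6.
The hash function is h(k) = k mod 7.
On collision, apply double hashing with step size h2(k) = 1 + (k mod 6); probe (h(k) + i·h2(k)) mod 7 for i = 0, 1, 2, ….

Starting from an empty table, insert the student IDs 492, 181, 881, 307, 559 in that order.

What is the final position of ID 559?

3

492 hashes to 2; slot 2 is free → place at 2.
181 hashes to 6; slot 6 is free → place at 6.
881 hashes to 6, h2=6; 6 taken → place at 5.
307 hashes to 6, h2=2; 6 taken → place at 1.
559 hashes to 6, h2=2; 6,1 taken → place at 3.
Table: [—, 307, 492, 559, —, 881, 181]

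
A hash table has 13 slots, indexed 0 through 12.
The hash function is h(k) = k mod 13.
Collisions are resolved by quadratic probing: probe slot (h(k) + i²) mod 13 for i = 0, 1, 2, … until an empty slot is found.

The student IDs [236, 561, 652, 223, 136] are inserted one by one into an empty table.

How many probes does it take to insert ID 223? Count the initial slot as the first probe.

236: h=2 -> slot 2
561: h=2, probe 2,3 -> slot 3
652: h=2, probe 2,3,6 -> slot 6
223: h=2, probe 2,3,6,11 -> slot 11
136: h=6, probe 6,7 -> slot 7
Table: [—, —, 236, 561, —, —, 652, 136, —, —, —, 223, —]

4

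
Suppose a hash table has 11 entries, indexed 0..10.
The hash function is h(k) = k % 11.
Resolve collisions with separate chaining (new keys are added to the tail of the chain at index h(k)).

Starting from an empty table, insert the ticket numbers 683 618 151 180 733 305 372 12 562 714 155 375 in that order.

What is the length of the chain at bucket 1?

683 -> bucket 1
618 -> bucket 2
151 -> bucket 8
180 -> bucket 4
733 -> bucket 7
305 -> bucket 8 (collision)
372 -> bucket 9
12 -> bucket 1 (collision)
562 -> bucket 1 (collision)
714 -> bucket 10
155 -> bucket 1 (collision)
375 -> bucket 1 (collision)
Final buckets:
0: .
1: 683 -> 12 -> 562 -> 155 -> 375
2: 618
3: .
4: 180
5: .
6: .
7: 733
8: 151 -> 305
9: 372
10: 714

5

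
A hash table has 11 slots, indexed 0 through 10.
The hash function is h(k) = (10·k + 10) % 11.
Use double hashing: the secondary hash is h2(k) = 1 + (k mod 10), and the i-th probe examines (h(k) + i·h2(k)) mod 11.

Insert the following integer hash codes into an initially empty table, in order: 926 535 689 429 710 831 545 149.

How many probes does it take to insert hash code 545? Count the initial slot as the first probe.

926: h=8 => slot 8
535: h=3 => slot 3
689: h=3, h2=10, probe 3,2 => slot 2
429: h=10 => slot 10
710: h=4 => slot 4
831: h=4, h2=2, probe 4,6 => slot 6
545: h=4, h2=6, probe 4,10,5 => slot 5
149: h=4, h2=10, probe 4,3,2,1 => slot 1
Table: [-, 149, 689, 535, 710, 545, 831, -, 926, -, 429]

3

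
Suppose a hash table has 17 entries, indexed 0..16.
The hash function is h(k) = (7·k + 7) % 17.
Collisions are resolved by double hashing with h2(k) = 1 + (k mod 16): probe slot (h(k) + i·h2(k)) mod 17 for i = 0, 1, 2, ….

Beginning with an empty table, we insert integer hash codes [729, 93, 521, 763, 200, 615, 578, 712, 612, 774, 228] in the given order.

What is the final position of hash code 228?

729: h=10 → slot 10
93: h=12 → slot 12
521: h=16 → slot 16
763: h=10, h2=12, probe 10,5 → slot 5
200: h=13 → slot 13
615: h=11 → slot 11
578: h=7 → slot 7
712: h=10, h2=9, probe 10,2 → slot 2
612: h=7, h2=5, probe 7,12,0 → slot 0
774: h=2, h2=7, probe 2,9 → slot 9
228: h=5, h2=5, probe 5,10,15 → slot 15
Table: [612, —, 712, —, —, 763, —, 578, —, 774, 729, 615, 93, 200, —, 228, 521]

15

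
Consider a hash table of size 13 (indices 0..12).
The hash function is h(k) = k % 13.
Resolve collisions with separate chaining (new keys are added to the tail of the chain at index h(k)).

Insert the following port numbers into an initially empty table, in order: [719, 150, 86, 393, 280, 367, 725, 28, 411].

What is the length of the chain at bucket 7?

Insert 719: h=4, bucket 4 empty -> new chain.
Insert 150: h=7, bucket 7 empty -> new chain.
Insert 86: h=8, bucket 8 empty -> new chain.
Insert 393: h=3, bucket 3 empty -> new chain.
Insert 280: h=7, bucket 7 nonempty -> append to chain.
Insert 367: h=3, bucket 3 nonempty -> append to chain.
Insert 725: h=10, bucket 10 empty -> new chain.
Insert 28: h=2, bucket 2 empty -> new chain.
Insert 411: h=8, bucket 8 nonempty -> append to chain.
Final buckets:
0: .
1: .
2: 28
3: 393 -> 367
4: 719
5: .
6: .
7: 150 -> 280
8: 86 -> 411
9: .
10: 725
11: .
12: .

2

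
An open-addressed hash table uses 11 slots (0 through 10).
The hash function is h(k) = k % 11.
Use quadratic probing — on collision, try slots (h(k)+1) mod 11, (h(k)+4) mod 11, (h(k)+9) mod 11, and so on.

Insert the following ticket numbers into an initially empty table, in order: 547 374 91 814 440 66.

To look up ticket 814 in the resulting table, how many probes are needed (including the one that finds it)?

547: h=8 -> slot 8
374: h=0 -> slot 0
91: h=3 -> slot 3
814: h=0, probe 0,1 -> slot 1
440: h=0, probe 0,1,4 -> slot 4
66: h=0, probe 0,1,4,9 -> slot 9
Table: [374, 814, -, 91, 440, -, -, -, 547, 66, -]
Lookup 814: h=0, probe 0,1 → found at 1.

2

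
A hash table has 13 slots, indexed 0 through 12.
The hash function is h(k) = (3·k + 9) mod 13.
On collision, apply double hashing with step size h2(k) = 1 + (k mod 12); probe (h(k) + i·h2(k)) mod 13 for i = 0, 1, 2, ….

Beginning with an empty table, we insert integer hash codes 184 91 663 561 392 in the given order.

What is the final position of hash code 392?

11

184 hashes to 2; slot 2 is free => place at 2.
91 hashes to 9; slot 9 is free => place at 9.
663 hashes to 9, h2=4; 9 taken => place at 0.
561 hashes to 2, h2=10; 2 taken => place at 12.
392 hashes to 2, h2=9; 2 taken => place at 11.
Table: [663, _, 184, _, _, _, _, _, _, 91, _, 392, 561]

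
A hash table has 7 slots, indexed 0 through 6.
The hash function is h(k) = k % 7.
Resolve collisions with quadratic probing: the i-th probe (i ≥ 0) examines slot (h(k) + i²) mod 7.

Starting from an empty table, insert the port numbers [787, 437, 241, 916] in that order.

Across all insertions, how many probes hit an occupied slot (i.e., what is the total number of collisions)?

3

Insert 787: h=3, slot 3 empty → index 3.
Insert 437: h=3, slot 3 occupied → index 4.
Insert 241: h=3, slots 3,4 occupied → index 0.
Insert 916: h=6, slot 6 empty → index 6.
Table: [241, —, —, 787, 437, —, 916]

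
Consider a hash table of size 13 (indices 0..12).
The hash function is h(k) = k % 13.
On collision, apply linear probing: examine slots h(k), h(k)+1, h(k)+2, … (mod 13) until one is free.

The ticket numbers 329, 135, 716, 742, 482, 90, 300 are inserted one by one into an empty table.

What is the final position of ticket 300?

329: h=4 → slot 4
135: h=5 → slot 5
716: h=1 → slot 1
742: h=1, probe 1,2 → slot 2
482: h=1, probe 1,2,3 → slot 3
90: h=12 → slot 12
300: h=1, probe 1,2,3,4,5,6 → slot 6
Table: [., 716, 742, 482, 329, 135, 300, ., ., ., ., ., 90]

6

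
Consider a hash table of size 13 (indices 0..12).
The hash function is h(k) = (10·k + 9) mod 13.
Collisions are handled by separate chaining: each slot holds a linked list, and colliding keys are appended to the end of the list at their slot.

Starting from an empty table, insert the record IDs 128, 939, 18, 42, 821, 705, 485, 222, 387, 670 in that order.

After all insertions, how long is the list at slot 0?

3

Insert 128: h=2, bucket 2 empty -> new chain.
Insert 939: h=0, bucket 0 empty -> new chain.
Insert 18: h=7, bucket 7 empty -> new chain.
Insert 42: h=0, bucket 0 nonempty -> append to chain.
Insert 821: h=3, bucket 3 empty -> new chain.
Insert 705: h=0, bucket 0 nonempty -> append to chain.
Insert 485: h=10, bucket 10 empty -> new chain.
Insert 222: h=6, bucket 6 empty -> new chain.
Insert 387: h=5, bucket 5 empty -> new chain.
Insert 670: h=1, bucket 1 empty -> new chain.
Final buckets:
0: 939 -> 42 -> 705
1: 670
2: 128
3: 821
4: -
5: 387
6: 222
7: 18
8: -
9: -
10: 485
11: -
12: -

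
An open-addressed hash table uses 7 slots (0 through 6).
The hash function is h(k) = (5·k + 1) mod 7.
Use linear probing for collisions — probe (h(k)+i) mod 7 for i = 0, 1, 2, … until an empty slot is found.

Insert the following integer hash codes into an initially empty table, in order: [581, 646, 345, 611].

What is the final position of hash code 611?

581: h=1 → slot 1
646: h=4 → slot 4
345: h=4, probe 4,5 → slot 5
611: h=4, probe 4,5,6 → slot 6
Table: [-, 581, -, -, 646, 345, 611]

6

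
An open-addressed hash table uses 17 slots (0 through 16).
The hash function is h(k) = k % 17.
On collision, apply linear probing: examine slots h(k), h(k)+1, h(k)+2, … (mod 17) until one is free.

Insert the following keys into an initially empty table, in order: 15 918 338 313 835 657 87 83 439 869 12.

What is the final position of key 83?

15 hashes to 15; slot 15 is free → place at 15.
918 hashes to 0; slot 0 is free → place at 0.
338 hashes to 15; 15 taken → place at 16.
313 hashes to 7; slot 7 is free → place at 7.
835 hashes to 2; slot 2 is free → place at 2.
657 hashes to 11; slot 11 is free → place at 11.
87 hashes to 2; 2 taken → place at 3.
83 hashes to 15; 15,16,0 taken → place at 1.
439 hashes to 14; slot 14 is free → place at 14.
869 hashes to 2; 2,3 taken → place at 4.
12 hashes to 12; slot 12 is free → place at 12.
Table: [918, 83, 835, 87, 869, —, —, 313, —, —, —, 657, 12, —, 439, 15, 338]

1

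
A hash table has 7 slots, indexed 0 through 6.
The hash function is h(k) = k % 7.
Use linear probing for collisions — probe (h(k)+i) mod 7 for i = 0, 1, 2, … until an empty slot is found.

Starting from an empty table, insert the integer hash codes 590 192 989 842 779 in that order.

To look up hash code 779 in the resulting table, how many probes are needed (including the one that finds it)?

Insert 590: h=2, slot 2 empty => index 2.
Insert 192: h=3, slot 3 empty => index 3.
Insert 989: h=2, slots 2,3 occupied => index 4.
Insert 842: h=2, slots 2,3,4 occupied => index 5.
Insert 779: h=2, slots 2,3,4,5 occupied => index 6.
Table: [—, —, 590, 192, 989, 842, 779]
Lookup 779: h=2, probe 2,3,4,5,6 → found at 6.

5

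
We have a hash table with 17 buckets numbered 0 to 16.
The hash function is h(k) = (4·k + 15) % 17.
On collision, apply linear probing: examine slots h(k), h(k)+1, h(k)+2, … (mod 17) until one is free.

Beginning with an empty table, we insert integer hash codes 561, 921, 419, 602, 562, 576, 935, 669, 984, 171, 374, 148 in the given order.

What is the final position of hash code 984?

561 hashes to 15; slot 15 is free -> place at 15.
921 hashes to 10; slot 10 is free -> place at 10.
419 hashes to 8; slot 8 is free -> place at 8.
602 hashes to 9; slot 9 is free -> place at 9.
562 hashes to 2; slot 2 is free -> place at 2.
576 hashes to 7; slot 7 is free -> place at 7.
935 hashes to 15; 15 taken -> place at 16.
669 hashes to 5; slot 5 is free -> place at 5.
984 hashes to 7; 7,8,9,10 taken -> place at 11.
171 hashes to 2; 2 taken -> place at 3.
374 hashes to 15; 15,16 taken -> place at 0.
148 hashes to 12; slot 12 is free -> place at 12.
Table: [374, ., 562, 171, ., 669, ., 576, 419, 602, 921, 984, 148, ., ., 561, 935]

11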